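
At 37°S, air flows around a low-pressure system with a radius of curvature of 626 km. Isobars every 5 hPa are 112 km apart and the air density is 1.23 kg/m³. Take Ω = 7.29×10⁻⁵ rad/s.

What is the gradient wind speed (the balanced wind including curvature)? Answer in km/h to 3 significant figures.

Coriolis parameter at 37°S:
f = 2Ω sin φ = 2 × 7.29×10⁻⁵ × sin 37° = 8.77×10⁻⁵ s⁻¹
Pressure gradient: |∂P/∂n| = 500 Pa / 112000 m = 4.46×10⁻³ Pa/m
Geostrophic speed: V_g = |∂P/∂n|/(fρ) = 4.46×10⁻³/(8.77×10⁻⁵ × 1.23) = 41.4 m/s
Around a low, centrifugal force acts outward with Coriolis, so pressure-gradient force balances both:
(1/ρ)|∂P/∂n| = fV + V²/R  →  V² + fR·V − fR·V_g = 0
With fR = 8.77×10⁻⁵ × 626×10³ m = 54.9 m/s:
V = [−fR + √((fR)² + 4 fR V_g)]/2 = [−54.9 + √(54.9² + 4×54.9×41.4)]/2 = 27.5 m/s
Subgeostrophic (V < V_g = 41.4 m/s), as expected around a low.
Converting: 27.5 m/s × 3.6 = 99.2 km/h

99.2 km/h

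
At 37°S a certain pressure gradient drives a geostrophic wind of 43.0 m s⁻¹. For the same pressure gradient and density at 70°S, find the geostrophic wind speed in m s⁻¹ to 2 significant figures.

With the same pressure gradient and density, V_g ∝ 1/f ∝ 1/sin φ.
V₂ = V₁ · sin φ₁ / sin φ₂ = 43.0 × sin 37° / sin 70°
V₂ = 43.0 × 0.6018/0.9397 = 28 m s⁻¹

28 m s⁻¹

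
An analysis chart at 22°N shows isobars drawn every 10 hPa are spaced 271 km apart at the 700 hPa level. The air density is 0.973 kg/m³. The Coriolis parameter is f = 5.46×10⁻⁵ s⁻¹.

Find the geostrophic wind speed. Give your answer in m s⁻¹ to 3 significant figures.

Pressure gradient: |∂P/∂n| = 1000 Pa / 271000 m = 3.69×10⁻³ Pa/m
Geostrophic balance (pressure-gradient force = Coriolis force):
V_g = (1/(fρ)) |∂P/∂n| = 3.69×10⁻³ / (5.46×10⁻⁵ × 0.973) = 69.5 m/s

69.5 m s⁻¹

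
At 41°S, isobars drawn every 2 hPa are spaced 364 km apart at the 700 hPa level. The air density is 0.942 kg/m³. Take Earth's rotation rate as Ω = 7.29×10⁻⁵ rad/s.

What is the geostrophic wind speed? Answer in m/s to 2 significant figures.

Coriolis parameter at 41°S:
f = 2Ω sin φ = 2 × 7.29×10⁻⁵ × sin 41° = 9.57×10⁻⁵ s⁻¹
Pressure gradient: |∂P/∂n| = 200 Pa / 364000 m = 5.49×10⁻⁴ Pa/m
Geostrophic balance (pressure-gradient force = Coriolis force):
V_g = (1/(fρ)) |∂P/∂n| = 5.49×10⁻⁴ / (9.57×10⁻⁵ × 0.942) = 6.10 m/s

6.1 m/s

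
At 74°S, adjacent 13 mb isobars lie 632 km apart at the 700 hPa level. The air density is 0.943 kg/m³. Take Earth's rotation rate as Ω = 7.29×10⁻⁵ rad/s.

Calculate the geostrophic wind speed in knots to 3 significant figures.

Coriolis parameter at 74°S:
f = 2Ω sin φ = 2 × 7.29×10⁻⁵ × sin 74° = 1.40×10⁻⁴ s⁻¹
Pressure gradient: |∂P/∂n| = 1300 Pa / 632000 m = 2.06×10⁻³ Pa/m
Geostrophic balance (pressure-gradient force = Coriolis force):
V_g = (1/(fρ)) |∂P/∂n| = 2.06×10⁻³ / (1.40×10⁻⁴ × 0.943) = 15.6 m/s
Converting: 15.6 m/s × 1.944 = 30.3 knots

30.3 knots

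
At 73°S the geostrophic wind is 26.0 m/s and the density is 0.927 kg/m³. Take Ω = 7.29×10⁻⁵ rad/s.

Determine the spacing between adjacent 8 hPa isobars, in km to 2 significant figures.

Coriolis parameter at 73°S:
f = 2Ω sin φ = 2 × 7.29×10⁻⁵ × sin 73° = 1.39×10⁻⁴ s⁻¹
Geostrophic balance rearranged: |∂P/∂n| = f ρ V_g
|∂P/∂n| = 1.39×10⁻⁴ × 0.927 × 26.0 = 3.36×10⁻³ Pa/m
Isobar spacing: Δn = ΔP/|∂P/∂n| = 800 Pa / 3.36×10⁻³ Pa/m = 238058 m ≈ 240 km

240 km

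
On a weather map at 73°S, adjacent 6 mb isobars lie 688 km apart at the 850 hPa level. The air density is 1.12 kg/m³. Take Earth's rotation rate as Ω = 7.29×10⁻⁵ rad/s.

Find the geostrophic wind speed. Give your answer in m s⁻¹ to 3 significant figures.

Coriolis parameter at 73°S:
f = 2Ω sin φ = 2 × 7.29×10⁻⁵ × sin 73° = 1.39×10⁻⁴ s⁻¹
Pressure gradient: |∂P/∂n| = 600 Pa / 688000 m = 8.72×10⁻⁴ Pa/m
Geostrophic balance (pressure-gradient force = Coriolis force):
V_g = (1/(fρ)) |∂P/∂n| = 8.72×10⁻⁴ / (1.39×10⁻⁴ × 1.12) = 5.58 m/s

5.58 m s⁻¹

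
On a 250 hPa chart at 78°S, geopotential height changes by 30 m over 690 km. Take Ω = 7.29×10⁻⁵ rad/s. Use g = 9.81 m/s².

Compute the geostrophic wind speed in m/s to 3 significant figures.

Coriolis parameter at 78°S:
f = 2Ω sin φ = 2 × 7.29×10⁻⁵ × sin 78° = 1.43×10⁻⁴ s⁻¹
Height gradient: |∂Z/∂n| = 30 m / 690000 m = 4.35×10⁻⁵
On a pressure surface, geostrophic balance gives V_g = (g/f)|∂Z/∂n|:
V_g = 9.81 × 4.35×10⁻⁵ / 1.43×10⁻⁴ = 2.99 m/s

2.99 m/s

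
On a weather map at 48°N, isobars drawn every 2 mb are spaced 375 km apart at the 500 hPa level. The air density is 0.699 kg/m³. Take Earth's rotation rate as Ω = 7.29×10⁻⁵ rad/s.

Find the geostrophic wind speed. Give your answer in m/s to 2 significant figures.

Coriolis parameter at 48°N:
f = 2Ω sin φ = 2 × 7.29×10⁻⁵ × sin 48° = 1.08×10⁻⁴ s⁻¹
Pressure gradient: |∂P/∂n| = 200 Pa / 375000 m = 5.33×10⁻⁴ Pa/m
Geostrophic balance (pressure-gradient force = Coriolis force):
V_g = (1/(fρ)) |∂P/∂n| = 5.33×10⁻⁴ / (1.08×10⁻⁴ × 0.699) = 7.04 m/s

7.0 m/s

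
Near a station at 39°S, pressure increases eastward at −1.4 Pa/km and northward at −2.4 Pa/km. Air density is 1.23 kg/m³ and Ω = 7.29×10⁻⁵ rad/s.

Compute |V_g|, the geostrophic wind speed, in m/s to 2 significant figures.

Coriolis parameter at 39°S:
f = 2Ω sin φ = 2 × 7.29×10⁻⁵ × sin 39° = 9.18×10⁻⁵ s⁻¹
In the Southern Hemisphere f is negative: f = −9.18×10⁻⁵ s⁻¹.
Component geostrophic relations (x east, y north):
u_g = −(1/(fρ)) ∂P/∂y,  v_g = (1/(fρ)) ∂P/∂x
u_g = −(−2.4×10⁻³)/(−9.18×10⁻⁵ × 1.23) = −21.3 m/s;  v_g = (−1.4×10⁻³)/(−9.18×10⁻⁵ × 1.23) = 12.4 m/s
|V_g| = √(u_g² + v_g²) = 24.6 m/s

25 m/s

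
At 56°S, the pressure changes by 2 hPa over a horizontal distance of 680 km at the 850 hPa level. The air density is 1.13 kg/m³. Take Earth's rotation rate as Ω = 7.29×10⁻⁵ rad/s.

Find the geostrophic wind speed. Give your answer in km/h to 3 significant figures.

7.75 km/h

Coriolis parameter at 56°S:
f = 2Ω sin φ = 2 × 7.29×10⁻⁵ × sin 56° = 1.21×10⁻⁴ s⁻¹
Pressure gradient: |∂P/∂n| = 200 Pa / 680000 m = 2.94×10⁻⁴ Pa/m
Geostrophic balance (pressure-gradient force = Coriolis force):
V_g = (1/(fρ)) |∂P/∂n| = 2.94×10⁻⁴ / (1.21×10⁻⁴ × 1.13) = 2.15 m/s
Converting: 2.15 m/s × 3.6 = 7.75 km/h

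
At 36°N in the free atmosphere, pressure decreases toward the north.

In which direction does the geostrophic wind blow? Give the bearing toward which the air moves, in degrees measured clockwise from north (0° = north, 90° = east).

090°

The pressure-gradient force points toward the north (bearing 000°).
Geostrophic balance: in the Northern Hemisphere the Coriolis force deflects motion to the right, so the geostrophic wind blows 90° to the right of the pressure-gradient force (low pressure on the left).
Rotating 000° by 90° clockwise gives 090° — the wind blows toward the east.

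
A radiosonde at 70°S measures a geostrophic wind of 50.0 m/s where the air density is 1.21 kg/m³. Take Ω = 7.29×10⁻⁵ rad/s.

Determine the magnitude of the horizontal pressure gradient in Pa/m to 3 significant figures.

8.29×10⁻³ Pa/m

Coriolis parameter at 70°S:
f = 2Ω sin φ = 2 × 7.29×10⁻⁵ × sin 70° = 1.37×10⁻⁴ s⁻¹
Geostrophic balance rearranged: |∂P/∂n| = f ρ V_g
|∂P/∂n| = 1.37×10⁻⁴ × 1.21 × 50.0 = 8.29×10⁻³ Pa/m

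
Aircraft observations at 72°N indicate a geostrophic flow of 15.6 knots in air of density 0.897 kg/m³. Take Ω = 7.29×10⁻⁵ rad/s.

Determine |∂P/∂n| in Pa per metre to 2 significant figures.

Coriolis parameter at 72°N:
f = 2Ω sin φ = 2 × 7.29×10⁻⁵ × sin 72° = 1.39×10⁻⁴ s⁻¹
Wind speed in SI: 15.6 knots = 8.03 m/s
Geostrophic balance rearranged: |∂P/∂n| = f ρ V_g
|∂P/∂n| = 1.39×10⁻⁴ × 0.897 × 8.03 = 9.98×10⁻⁴ Pa/m

1.0×10⁻³ Pa/m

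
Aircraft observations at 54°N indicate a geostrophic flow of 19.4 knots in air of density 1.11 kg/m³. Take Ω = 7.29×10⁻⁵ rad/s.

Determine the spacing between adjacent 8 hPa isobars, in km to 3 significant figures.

Coriolis parameter at 54°N:
f = 2Ω sin φ = 2 × 7.29×10⁻⁵ × sin 54° = 1.18×10⁻⁴ s⁻¹
Wind speed in SI: 19.4 knots = 9.98 m/s
Geostrophic balance rearranged: |∂P/∂n| = f ρ V_g
|∂P/∂n| = 1.18×10⁻⁴ × 1.11 × 9.98 = 1.31×10⁻³ Pa/m
Isobar spacing: Δn = ΔP/|∂P/∂n| = 800 Pa / 1.31×10⁻³ Pa/m = 612226 m ≈ 612 km

612 km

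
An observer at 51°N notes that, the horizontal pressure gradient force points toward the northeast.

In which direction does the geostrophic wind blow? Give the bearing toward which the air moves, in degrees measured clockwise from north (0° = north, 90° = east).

135°

The pressure-gradient force points toward the northeast (bearing 045°).
Geostrophic balance: in the Northern Hemisphere the Coriolis force deflects motion to the right, so the geostrophic wind blows 90° to the right of the pressure-gradient force (low pressure on the left).
Rotating 045° by 90° clockwise gives 135° — the wind blows toward the southeast.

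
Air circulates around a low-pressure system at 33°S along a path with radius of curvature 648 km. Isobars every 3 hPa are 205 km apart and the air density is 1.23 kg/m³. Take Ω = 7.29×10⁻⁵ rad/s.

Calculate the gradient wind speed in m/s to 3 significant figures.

12.1 m/s

Coriolis parameter at 33°S:
f = 2Ω sin φ = 2 × 7.29×10⁻⁵ × sin 33° = 7.94×10⁻⁵ s⁻¹
Pressure gradient: |∂P/∂n| = 300 Pa / 205000 m = 1.46×10⁻³ Pa/m
Geostrophic speed: V_g = |∂P/∂n|/(fρ) = 1.46×10⁻³/(7.94×10⁻⁵ × 1.23) = 15.0 m/s
Around a low, centrifugal force acts outward with Coriolis, so pressure-gradient force balances both:
(1/ρ)|∂P/∂n| = fV + V²/R  →  V² + fR·V − fR·V_g = 0
With fR = 7.94×10⁻⁵ × 648×10³ m = 51.5 m/s:
V = [−fR + √((fR)² + 4 fR V_g)]/2 = [−51.5 + √(51.5² + 4×51.5×15)]/2 = 12.1 m/s
Subgeostrophic (V < V_g = 15 m/s), as expected around a low.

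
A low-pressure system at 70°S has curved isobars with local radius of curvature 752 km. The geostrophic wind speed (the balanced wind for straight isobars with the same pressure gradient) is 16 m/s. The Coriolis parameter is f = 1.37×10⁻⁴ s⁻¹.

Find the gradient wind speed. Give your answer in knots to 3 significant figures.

Around a low, centrifugal force acts outward with Coriolis, so pressure-gradient force balances both:
(1/ρ)|∂P/∂n| = fV + V²/R  →  V² + fR·V − fR·V_g = 0
With fR = 1.37×10⁻⁴ × 752×10³ m = 103 m/s:
V = [−fR + √((fR)² + 4 fR V_g)]/2 = [−103 + √(103² + 4×103×16)]/2 = 14.1 m/s
Subgeostrophic (V < V_g = 16 m/s), as expected around a low.
Converting: 14.1 m/s × 1.944 = 27.4 knots

27.4 knots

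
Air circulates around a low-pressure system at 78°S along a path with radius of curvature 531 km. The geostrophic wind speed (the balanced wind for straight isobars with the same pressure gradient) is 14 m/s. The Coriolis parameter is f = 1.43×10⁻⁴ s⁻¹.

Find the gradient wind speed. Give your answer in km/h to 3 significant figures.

43.5 km/h

Around a low, centrifugal force acts outward with Coriolis, so pressure-gradient force balances both:
(1/ρ)|∂P/∂n| = fV + V²/R  →  V² + fR·V − fR·V_g = 0
With fR = 1.43×10⁻⁴ × 531×10³ m = 75.9 m/s:
V = [−fR + √((fR)² + 4 fR V_g)]/2 = [−75.9 + √(75.9² + 4×75.9×14)]/2 = 12.1 m/s
Subgeostrophic (V < V_g = 14 m/s), as expected around a low.
Converting: 12.1 m/s × 3.6 = 43.5 km/h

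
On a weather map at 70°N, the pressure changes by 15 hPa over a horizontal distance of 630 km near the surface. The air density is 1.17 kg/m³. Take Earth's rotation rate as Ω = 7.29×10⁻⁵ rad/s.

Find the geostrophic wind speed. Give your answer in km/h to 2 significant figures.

53 km/h

Coriolis parameter at 70°N:
f = 2Ω sin φ = 2 × 7.29×10⁻⁵ × sin 70° = 1.37×10⁻⁴ s⁻¹
Pressure gradient: |∂P/∂n| = 1500 Pa / 630000 m = 2.38×10⁻³ Pa/m
Geostrophic balance (pressure-gradient force = Coriolis force):
V_g = (1/(fρ)) |∂P/∂n| = 2.38×10⁻³ / (1.37×10⁻⁴ × 1.17) = 14.9 m/s
Converting: 14.9 m/s × 3.6 = 53 km/h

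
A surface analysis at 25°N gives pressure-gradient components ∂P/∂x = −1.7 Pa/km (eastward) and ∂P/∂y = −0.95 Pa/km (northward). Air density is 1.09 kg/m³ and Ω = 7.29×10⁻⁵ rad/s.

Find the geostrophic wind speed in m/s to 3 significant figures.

Coriolis parameter at 25°N:
f = 2Ω sin φ = 2 × 7.29×10⁻⁵ × sin 25° = 6.16×10⁻⁵ s⁻¹
Component geostrophic relations (x east, y north):
u_g = −(1/(fρ)) ∂P/∂y,  v_g = (1/(fρ)) ∂P/∂x
u_g = −(−0.95×10⁻³)/(6.16×10⁻⁵ × 1.09) = 14.1 m/s;  v_g = (−1.7×10⁻³)/(6.16×10⁻⁵ × 1.09) = −25.3 m/s
|V_g| = √(u_g² + v_g²) = 29.0 m/s

29.0 m/s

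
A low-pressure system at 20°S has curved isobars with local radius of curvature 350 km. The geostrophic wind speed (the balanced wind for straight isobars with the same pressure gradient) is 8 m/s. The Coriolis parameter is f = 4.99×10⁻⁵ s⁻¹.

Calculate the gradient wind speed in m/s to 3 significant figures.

Around a low, centrifugal force acts outward with Coriolis, so pressure-gradient force balances both:
(1/ρ)|∂P/∂n| = fV + V²/R  →  V² + fR·V − fR·V_g = 0
With fR = 4.99×10⁻⁵ × 350×10³ m = 17.5 m/s:
V = [−fR + √((fR)² + 4 fR V_g)]/2 = [−17.5 + √(17.5² + 4×17.5×8)]/2 = 5.96 m/s
Subgeostrophic (V < V_g = 8 m/s), as expected around a low.

5.96 m/s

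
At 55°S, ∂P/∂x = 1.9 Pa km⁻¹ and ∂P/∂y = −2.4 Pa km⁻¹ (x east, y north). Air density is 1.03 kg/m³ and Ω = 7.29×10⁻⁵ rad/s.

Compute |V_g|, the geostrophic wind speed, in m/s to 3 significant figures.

Coriolis parameter at 55°S:
f = 2Ω sin φ = 2 × 7.29×10⁻⁵ × sin 55° = 1.19×10⁻⁴ s⁻¹
In the Southern Hemisphere f is negative: f = −1.19×10⁻⁴ s⁻¹.
Component geostrophic relations (x east, y north):
u_g = −(1/(fρ)) ∂P/∂y,  v_g = (1/(fρ)) ∂P/∂x
u_g = −(−2.4×10⁻³)/(−1.19×10⁻⁴ × 1.03) = −19.5 m/s;  v_g = (1.9×10⁻³)/(−1.19×10⁻⁴ × 1.03) = −15.4 m/s
|V_g| = √(u_g² + v_g²) = 24.9 m/s

24.9 m/s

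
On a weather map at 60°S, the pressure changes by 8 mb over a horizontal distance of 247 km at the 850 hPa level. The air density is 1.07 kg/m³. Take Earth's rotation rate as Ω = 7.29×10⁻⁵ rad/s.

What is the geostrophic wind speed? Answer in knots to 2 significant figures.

47 knots

Coriolis parameter at 60°S:
f = 2Ω sin φ = 2 × 7.29×10⁻⁵ × sin 60° = 1.26×10⁻⁴ s⁻¹
Pressure gradient: |∂P/∂n| = 800 Pa / 247000 m = 3.24×10⁻³ Pa/m
Geostrophic balance (pressure-gradient force = Coriolis force):
V_g = (1/(fρ)) |∂P/∂n| = 3.24×10⁻³ / (1.26×10⁻⁴ × 1.07) = 24.0 m/s
Converting: 24.0 m/s × 1.944 = 47 knots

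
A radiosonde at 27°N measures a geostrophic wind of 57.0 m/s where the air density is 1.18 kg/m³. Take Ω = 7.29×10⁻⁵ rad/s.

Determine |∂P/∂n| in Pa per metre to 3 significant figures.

Coriolis parameter at 27°N:
f = 2Ω sin φ = 2 × 7.29×10⁻⁵ × sin 27° = 6.62×10⁻⁵ s⁻¹
Geostrophic balance rearranged: |∂P/∂n| = f ρ V_g
|∂P/∂n| = 6.62×10⁻⁵ × 1.18 × 57.0 = 4.45×10⁻³ Pa/m

4.45×10⁻³ Pa/m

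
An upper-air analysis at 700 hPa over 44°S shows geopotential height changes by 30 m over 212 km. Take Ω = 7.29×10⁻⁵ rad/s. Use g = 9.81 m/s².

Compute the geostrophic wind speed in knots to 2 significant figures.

27 knots

Coriolis parameter at 44°S:
f = 2Ω sin φ = 2 × 7.29×10⁻⁵ × sin 44° = 1.01×10⁻⁴ s⁻¹
Height gradient: |∂Z/∂n| = 30 m / 212000 m = 1.42×10⁻⁴
On a pressure surface, geostrophic balance gives V_g = (g/f)|∂Z/∂n|:
V_g = 9.81 × 1.42×10⁻⁴ / 1.01×10⁻⁴ = 13.7 m/s
Converting: 13.7 m/s × 1.944 = 27 knots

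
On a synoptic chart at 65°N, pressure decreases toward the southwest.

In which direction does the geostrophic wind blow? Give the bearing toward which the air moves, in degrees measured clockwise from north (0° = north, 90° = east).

315°

The pressure-gradient force points toward the southwest (bearing 225°).
Geostrophic balance: in the Northern Hemisphere the Coriolis force deflects motion to the right, so the geostrophic wind blows 90° to the right of the pressure-gradient force (low pressure on the left).
Rotating 225° by 90° clockwise gives 315° — the wind blows toward the northwest.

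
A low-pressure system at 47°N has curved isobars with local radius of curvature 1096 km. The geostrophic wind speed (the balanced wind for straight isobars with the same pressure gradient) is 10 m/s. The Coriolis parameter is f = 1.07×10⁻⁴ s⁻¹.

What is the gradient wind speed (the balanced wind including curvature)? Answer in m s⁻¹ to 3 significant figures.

9.27 m s⁻¹

Around a low, centrifugal force acts outward with Coriolis, so pressure-gradient force balances both:
(1/ρ)|∂P/∂n| = fV + V²/R  →  V² + fR·V − fR·V_g = 0
With fR = 1.07×10⁻⁴ × 1096×10³ m = 117 m/s:
V = [−fR + √((fR)² + 4 fR V_g)]/2 = [−117 + √(117² + 4×117×10)]/2 = 9.27 m/s
Subgeostrophic (V < V_g = 10 m/s), as expected around a low.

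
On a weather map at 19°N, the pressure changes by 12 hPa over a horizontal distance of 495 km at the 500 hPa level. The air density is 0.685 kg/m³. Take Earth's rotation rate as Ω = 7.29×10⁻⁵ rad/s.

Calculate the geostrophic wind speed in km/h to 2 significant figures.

Coriolis parameter at 19°N:
f = 2Ω sin φ = 2 × 7.29×10⁻⁵ × sin 19° = 4.75×10⁻⁵ s⁻¹
Pressure gradient: |∂P/∂n| = 1200 Pa / 495000 m = 2.42×10⁻³ Pa/m
Geostrophic balance (pressure-gradient force = Coriolis force):
V_g = (1/(fρ)) |∂P/∂n| = 2.42×10⁻³ / (4.75×10⁻⁵ × 0.685) = 74.6 m/s
Converting: 74.6 m/s × 3.6 = 270 km/h

270 km/h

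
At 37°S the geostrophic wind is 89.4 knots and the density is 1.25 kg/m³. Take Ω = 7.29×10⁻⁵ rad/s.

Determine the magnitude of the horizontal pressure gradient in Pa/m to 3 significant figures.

5.04×10⁻³ Pa/m

Coriolis parameter at 37°S:
f = 2Ω sin φ = 2 × 7.29×10⁻⁵ × sin 37° = 8.77×10⁻⁵ s⁻¹
Wind speed in SI: 89.4 knots = 46.0 m/s
Geostrophic balance rearranged: |∂P/∂n| = f ρ V_g
|∂P/∂n| = 8.77×10⁻⁵ × 1.25 × 46.0 = 5.04×10⁻³ Pa/m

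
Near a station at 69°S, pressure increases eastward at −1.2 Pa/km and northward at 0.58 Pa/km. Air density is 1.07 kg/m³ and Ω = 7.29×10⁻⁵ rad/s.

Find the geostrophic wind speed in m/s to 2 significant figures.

Coriolis parameter at 69°S:
f = 2Ω sin φ = 2 × 7.29×10⁻⁵ × sin 69° = 1.36×10⁻⁴ s⁻¹
In the Southern Hemisphere f is negative: f = −1.36×10⁻⁴ s⁻¹.
Component geostrophic relations (x east, y north):
u_g = −(1/(fρ)) ∂P/∂y,  v_g = (1/(fρ)) ∂P/∂x
u_g = −(0.58×10⁻³)/(−1.36×10⁻⁴ × 1.07) = 3.98 m/s;  v_g = (−1.2×10⁻³)/(−1.36×10⁻⁴ × 1.07) = 8.24 m/s
|V_g| = √(u_g² + v_g²) = 9.15 m/s

9.2 m/s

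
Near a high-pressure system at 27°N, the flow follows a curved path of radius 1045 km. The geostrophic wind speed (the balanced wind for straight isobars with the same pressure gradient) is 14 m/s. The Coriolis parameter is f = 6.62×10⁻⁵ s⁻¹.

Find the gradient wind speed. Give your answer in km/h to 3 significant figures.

Around a high, pressure-gradient force acts outward with centrifugal, so Coriolis balances both:
fV = (1/ρ)|∂P/∂n| + V²/R  →  V² − fR·V + fR·V_g = 0
With fR = 6.62×10⁻⁵ × 1045×10³ m = 69.2 m/s:
V = [fR − √((fR)² − 4 fR V_g)]/2 = [69.2 − √(69.2² − 4×69.2×14)]/2 = 19.5 m/s
Supergeostrophic (V > V_g = 14 m/s), as expected around a high.
Converting: 19.5 m/s × 3.6 = 70.2 km/h

70.2 km/h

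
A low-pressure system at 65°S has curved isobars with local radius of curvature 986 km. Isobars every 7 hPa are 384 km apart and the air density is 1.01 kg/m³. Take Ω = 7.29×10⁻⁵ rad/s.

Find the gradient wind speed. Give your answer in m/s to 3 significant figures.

12.5 m/s

Coriolis parameter at 65°S:
f = 2Ω sin φ = 2 × 7.29×10⁻⁵ × sin 65° = 1.32×10⁻⁴ s⁻¹
Pressure gradient: |∂P/∂n| = 700 Pa / 384000 m = 1.82×10⁻³ Pa/m
Geostrophic speed: V_g = |∂P/∂n|/(fρ) = 1.82×10⁻³/(1.32×10⁻⁴ × 1.01) = 13.7 m/s
Around a low, centrifugal force acts outward with Coriolis, so pressure-gradient force balances both:
(1/ρ)|∂P/∂n| = fV + V²/R  →  V² + fR·V − fR·V_g = 0
With fR = 1.32×10⁻⁴ × 986×10³ m = 130 m/s:
V = [−fR + √((fR)² + 4 fR V_g)]/2 = [−130 + √(130² + 4×130×13.7)]/2 = 12.5 m/s
Subgeostrophic (V < V_g = 13.7 m/s), as expected around a low.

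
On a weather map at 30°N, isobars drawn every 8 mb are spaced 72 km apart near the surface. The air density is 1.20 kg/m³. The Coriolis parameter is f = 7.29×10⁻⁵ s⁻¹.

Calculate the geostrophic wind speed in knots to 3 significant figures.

247 knots

Pressure gradient: |∂P/∂n| = 800 Pa / 72000 m = 1.11×10⁻² Pa/m
Geostrophic balance (pressure-gradient force = Coriolis force):
V_g = (1/(fρ)) |∂P/∂n| = 1.11×10⁻² / (7.29×10⁻⁵ × 1.20) = 127 m/s
Converting: 127 m/s × 1.944 = 247 knots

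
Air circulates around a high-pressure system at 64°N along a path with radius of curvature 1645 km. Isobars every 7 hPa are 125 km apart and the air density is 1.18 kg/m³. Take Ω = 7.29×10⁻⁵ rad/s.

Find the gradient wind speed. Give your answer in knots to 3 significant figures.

89.5 knots

Coriolis parameter at 64°N:
f = 2Ω sin φ = 2 × 7.29×10⁻⁵ × sin 64° = 1.31×10⁻⁴ s⁻¹
Pressure gradient: |∂P/∂n| = 700 Pa / 125000 m = 5.60×10⁻³ Pa/m
Geostrophic speed: V_g = |∂P/∂n|/(fρ) = 5.60×10⁻³/(1.31×10⁻⁴ × 1.18) = 36.2 m/s
Around a high, pressure-gradient force acts outward with centrifugal, so Coriolis balances both:
fV = (1/ρ)|∂P/∂n| + V²/R  →  V² − fR·V + fR·V_g = 0
With fR = 1.31×10⁻⁴ × 1645×10³ m = 216 m/s:
V = [fR − √((fR)² − 4 fR V_g)]/2 = [216 − √(216² − 4×216×36.2)]/2 = 46.1 m/s
Supergeostrophic (V > V_g = 36.2 m/s), as expected around a high.
Converting: 46.1 m/s × 1.944 = 89.5 knots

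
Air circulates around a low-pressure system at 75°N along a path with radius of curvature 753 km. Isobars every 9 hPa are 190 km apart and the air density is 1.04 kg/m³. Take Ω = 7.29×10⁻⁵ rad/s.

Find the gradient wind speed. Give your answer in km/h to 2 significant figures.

Coriolis parameter at 75°N:
f = 2Ω sin φ = 2 × 7.29×10⁻⁵ × sin 75° = 1.41×10⁻⁴ s⁻¹
Pressure gradient: |∂P/∂n| = 900 Pa / 190000 m = 4.74×10⁻³ Pa/m
Geostrophic speed: V_g = |∂P/∂n|/(fρ) = 4.74×10⁻³/(1.41×10⁻⁴ × 1.04) = 32.3 m/s
Around a low, centrifugal force acts outward with Coriolis, so pressure-gradient force balances both:
(1/ρ)|∂P/∂n| = fV + V²/R  →  V² + fR·V − fR·V_g = 0
With fR = 1.41×10⁻⁴ × 753×10³ m = 106 m/s:
V = [−fR + √((fR)² + 4 fR V_g)]/2 = [−106 + √(106² + 4×106×32.3)]/2 = 26 m/s
Subgeostrophic (V < V_g = 32.3 m/s), as expected around a low.
Converting: 26 m/s × 3.6 = 94 km/h

94 km/h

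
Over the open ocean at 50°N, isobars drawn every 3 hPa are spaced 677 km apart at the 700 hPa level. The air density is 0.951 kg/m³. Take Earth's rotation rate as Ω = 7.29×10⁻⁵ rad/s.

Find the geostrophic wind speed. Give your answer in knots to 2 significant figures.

8.1 knots

Coriolis parameter at 50°N:
f = 2Ω sin φ = 2 × 7.29×10⁻⁵ × sin 50° = 1.12×10⁻⁴ s⁻¹
Pressure gradient: |∂P/∂n| = 300 Pa / 677000 m = 4.43×10⁻⁴ Pa/m
Geostrophic balance (pressure-gradient force = Coriolis force):
V_g = (1/(fρ)) |∂P/∂n| = 4.43×10⁻⁴ / (1.12×10⁻⁴ × 0.951) = 4.17 m/s
Converting: 4.17 m/s × 1.944 = 8.1 knots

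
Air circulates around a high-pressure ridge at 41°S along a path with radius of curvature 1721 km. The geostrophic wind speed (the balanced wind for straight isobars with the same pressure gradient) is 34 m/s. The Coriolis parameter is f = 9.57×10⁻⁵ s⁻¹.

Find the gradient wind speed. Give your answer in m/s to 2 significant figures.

Around a high, pressure-gradient force acts outward with centrifugal, so Coriolis balances both:
fV = (1/ρ)|∂P/∂n| + V²/R  →  V² − fR·V + fR·V_g = 0
With fR = 9.57×10⁻⁵ × 1721×10³ m = 165 m/s:
V = [fR − √((fR)² − 4 fR V_g)]/2 = [165 − √(165² − 4×165×34)]/2 = 48 m/s
Supergeostrophic (V > V_g = 34 m/s), as expected around a high.

48 m/s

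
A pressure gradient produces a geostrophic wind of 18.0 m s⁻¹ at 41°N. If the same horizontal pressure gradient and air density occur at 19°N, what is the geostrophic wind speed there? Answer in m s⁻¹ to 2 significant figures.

With the same pressure gradient and density, V_g ∝ 1/f ∝ 1/sin φ.
V₂ = V₁ · sin φ₁ / sin φ₂ = 18.0 × sin 41° / sin 19°
V₂ = 18.0 × 0.6561/0.3256 = 36 m s⁻¹

36 m s⁻¹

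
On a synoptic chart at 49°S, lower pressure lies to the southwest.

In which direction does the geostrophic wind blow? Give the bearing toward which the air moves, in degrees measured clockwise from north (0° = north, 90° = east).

The pressure-gradient force points toward the southwest (bearing 225°).
Geostrophic balance: in the Southern Hemisphere the Coriolis force deflects motion to the left, so the geostrophic wind blows 90° to the left of the pressure-gradient force (low pressure on the right).
Rotating 225° by 90° counterclockwise gives 135° — the wind blows toward the southeast.

135°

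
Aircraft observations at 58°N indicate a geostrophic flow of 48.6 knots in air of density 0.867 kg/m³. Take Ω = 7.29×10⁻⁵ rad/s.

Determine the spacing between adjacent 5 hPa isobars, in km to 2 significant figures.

Coriolis parameter at 58°N:
f = 2Ω sin φ = 2 × 7.29×10⁻⁵ × sin 58° = 1.24×10⁻⁴ s⁻¹
Wind speed in SI: 48.6 knots = 25.0 m/s
Geostrophic balance rearranged: |∂P/∂n| = f ρ V_g
|∂P/∂n| = 1.24×10⁻⁴ × 0.867 × 25.0 = 2.68×10⁻³ Pa/m
Isobar spacing: Δn = ΔP/|∂P/∂n| = 500 Pa / 2.68×10⁻³ Pa/m = 186551 m ≈ 190 km

190 km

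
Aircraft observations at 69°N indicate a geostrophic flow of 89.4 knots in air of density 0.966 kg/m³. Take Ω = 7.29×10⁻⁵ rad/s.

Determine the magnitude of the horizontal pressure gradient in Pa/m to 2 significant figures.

6.0×10⁻³ Pa/m

Coriolis parameter at 69°N:
f = 2Ω sin φ = 2 × 7.29×10⁻⁵ × sin 69° = 1.36×10⁻⁴ s⁻¹
Wind speed in SI: 89.4 knots = 46.0 m/s
Geostrophic balance rearranged: |∂P/∂n| = f ρ V_g
|∂P/∂n| = 1.36×10⁻⁴ × 0.966 × 46.0 = 6.05×10⁻³ Pa/m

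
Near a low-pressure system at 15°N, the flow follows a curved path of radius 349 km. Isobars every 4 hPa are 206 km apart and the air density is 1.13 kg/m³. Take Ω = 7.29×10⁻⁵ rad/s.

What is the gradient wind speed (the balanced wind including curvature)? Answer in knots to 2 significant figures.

36 knots

Coriolis parameter at 15°N:
f = 2Ω sin φ = 2 × 7.29×10⁻⁵ × sin 15° = 3.77×10⁻⁵ s⁻¹
Pressure gradient: |∂P/∂n| = 400 Pa / 206000 m = 1.94×10⁻³ Pa/m
Geostrophic speed: V_g = |∂P/∂n|/(fρ) = 1.94×10⁻³/(3.77×10⁻⁵ × 1.13) = 45.5 m/s
Around a low, centrifugal force acts outward with Coriolis, so pressure-gradient force balances both:
(1/ρ)|∂P/∂n| = fV + V²/R  →  V² + fR·V − fR·V_g = 0
With fR = 3.77×10⁻⁵ × 349×10³ m = 13.2 m/s:
V = [−fR + √((fR)² + 4 fR V_g)]/2 = [−13.2 + √(13.2² + 4×13.2×45.5)]/2 = 18.8 m/s
Subgeostrophic (V < V_g = 45.5 m/s), as expected around a low.
Converting: 18.8 m/s × 1.944 = 36 knots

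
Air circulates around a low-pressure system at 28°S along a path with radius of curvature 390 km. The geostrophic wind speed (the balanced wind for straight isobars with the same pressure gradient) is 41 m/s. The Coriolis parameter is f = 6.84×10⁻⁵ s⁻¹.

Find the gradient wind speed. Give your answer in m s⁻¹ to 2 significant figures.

22 m s⁻¹

Around a low, centrifugal force acts outward with Coriolis, so pressure-gradient force balances both:
(1/ρ)|∂P/∂n| = fV + V²/R  →  V² + fR·V − fR·V_g = 0
With fR = 6.84×10⁻⁵ × 390×10³ m = 26.7 m/s:
V = [−fR + √((fR)² + 4 fR V_g)]/2 = [−26.7 + √(26.7² + 4×26.7×41)]/2 = 22.3 m/s
Subgeostrophic (V < V_g = 41 m/s), as expected around a low.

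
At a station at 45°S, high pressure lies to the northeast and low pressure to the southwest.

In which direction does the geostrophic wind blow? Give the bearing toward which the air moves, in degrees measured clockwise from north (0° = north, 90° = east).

The pressure-gradient force points toward the southwest (bearing 225°).
Geostrophic balance: in the Southern Hemisphere the Coriolis force deflects motion to the left, so the geostrophic wind blows 90° to the left of the pressure-gradient force (low pressure on the right).
Rotating 225° by 90° counterclockwise gives 135° — the wind blows toward the southeast.

135°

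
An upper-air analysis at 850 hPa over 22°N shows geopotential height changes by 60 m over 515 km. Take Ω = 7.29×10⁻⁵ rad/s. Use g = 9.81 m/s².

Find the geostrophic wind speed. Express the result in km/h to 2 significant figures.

Coriolis parameter at 22°N:
f = 2Ω sin φ = 2 × 7.29×10⁻⁵ × sin 22° = 5.46×10⁻⁵ s⁻¹
Height gradient: |∂Z/∂n| = 60 m / 515000 m = 1.17×10⁻⁴
On a pressure surface, geostrophic balance gives V_g = (g/f)|∂Z/∂n|:
V_g = 9.81 × 1.17×10⁻⁴ / 5.46×10⁻⁵ = 20.9 m/s
Converting: 20.9 m/s × 3.6 = 75 km/h

75 km/h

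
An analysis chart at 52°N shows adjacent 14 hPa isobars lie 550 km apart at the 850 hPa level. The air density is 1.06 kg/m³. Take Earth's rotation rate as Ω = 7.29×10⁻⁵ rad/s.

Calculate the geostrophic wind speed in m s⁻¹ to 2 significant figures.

21 m s⁻¹

Coriolis parameter at 52°N:
f = 2Ω sin φ = 2 × 7.29×10⁻⁵ × sin 52° = 1.15×10⁻⁴ s⁻¹
Pressure gradient: |∂P/∂n| = 1400 Pa / 550000 m = 2.55×10⁻³ Pa/m
Geostrophic balance (pressure-gradient force = Coriolis force):
V_g = (1/(fρ)) |∂P/∂n| = 2.55×10⁻³ / (1.15×10⁻⁴ × 1.06) = 20.9 m/s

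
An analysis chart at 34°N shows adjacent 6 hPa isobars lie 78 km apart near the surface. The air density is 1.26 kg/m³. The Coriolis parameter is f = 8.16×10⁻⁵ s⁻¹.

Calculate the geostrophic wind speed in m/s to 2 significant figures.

Pressure gradient: |∂P/∂n| = 600 Pa / 78000 m = 7.69×10⁻³ Pa/m
Geostrophic balance (pressure-gradient force = Coriolis force):
V_g = (1/(fρ)) |∂P/∂n| = 7.69×10⁻³ / (8.16×10⁻⁵ × 1.26) = 74.8 m/s

75 m/s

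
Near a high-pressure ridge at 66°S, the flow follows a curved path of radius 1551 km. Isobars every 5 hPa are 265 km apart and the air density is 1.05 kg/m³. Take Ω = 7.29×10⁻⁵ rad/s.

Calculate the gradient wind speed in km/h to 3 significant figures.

Coriolis parameter at 66°S:
f = 2Ω sin φ = 2 × 7.29×10⁻⁵ × sin 66° = 1.33×10⁻⁴ s⁻¹
Pressure gradient: |∂P/∂n| = 500 Pa / 265000 m = 1.89×10⁻³ Pa/m
Geostrophic speed: V_g = |∂P/∂n|/(fρ) = 1.89×10⁻³/(1.33×10⁻⁴ × 1.05) = 13.5 m/s
Around a high, pressure-gradient force acts outward with centrifugal, so Coriolis balances both:
fV = (1/ρ)|∂P/∂n| + V²/R  →  V² − fR·V + fR·V_g = 0
With fR = 1.33×10⁻⁴ × 1551×10³ m = 207 m/s:
V = [fR − √((fR)² − 4 fR V_g)]/2 = [207 − √(207² − 4×207×13.5)]/2 = 14.5 m/s
Supergeostrophic (V > V_g = 13.5 m/s), as expected around a high.
Converting: 14.5 m/s × 3.6 = 52.2 km/h

52.2 km/h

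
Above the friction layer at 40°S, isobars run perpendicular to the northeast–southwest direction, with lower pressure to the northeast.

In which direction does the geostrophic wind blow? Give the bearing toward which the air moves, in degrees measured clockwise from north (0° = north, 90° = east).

315°

The pressure-gradient force points toward the northeast (bearing 045°).
Geostrophic balance: in the Southern Hemisphere the Coriolis force deflects motion to the left, so the geostrophic wind blows 90° to the left of the pressure-gradient force (low pressure on the right).
Rotating 045° by 90° counterclockwise gives 315° — the wind blows toward the northwest.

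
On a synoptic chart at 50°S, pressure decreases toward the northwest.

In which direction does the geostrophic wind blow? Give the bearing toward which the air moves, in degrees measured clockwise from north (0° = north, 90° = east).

The pressure-gradient force points toward the northwest (bearing 315°).
Geostrophic balance: in the Southern Hemisphere the Coriolis force deflects motion to the left, so the geostrophic wind blows 90° to the left of the pressure-gradient force (low pressure on the right).
Rotating 315° by 90° counterclockwise gives 225° — the wind blows toward the southwest.

225°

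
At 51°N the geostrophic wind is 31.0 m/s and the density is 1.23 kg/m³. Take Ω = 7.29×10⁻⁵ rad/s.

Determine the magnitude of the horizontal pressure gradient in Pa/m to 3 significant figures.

4.32×10⁻³ Pa/m

Coriolis parameter at 51°N:
f = 2Ω sin φ = 2 × 7.29×10⁻⁵ × sin 51° = 1.13×10⁻⁴ s⁻¹
Geostrophic balance rearranged: |∂P/∂n| = f ρ V_g
|∂P/∂n| = 1.13×10⁻⁴ × 1.23 × 31.0 = 4.32×10⁻³ Pa/m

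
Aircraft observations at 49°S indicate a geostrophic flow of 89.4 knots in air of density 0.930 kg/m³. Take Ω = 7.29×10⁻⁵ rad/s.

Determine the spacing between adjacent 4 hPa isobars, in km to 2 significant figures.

Coriolis parameter at 49°S:
f = 2Ω sin φ = 2 × 7.29×10⁻⁵ × sin 49° = 1.10×10⁻⁴ s⁻¹
Wind speed in SI: 89.4 knots = 46.0 m/s
Geostrophic balance rearranged: |∂P/∂n| = f ρ V_g
|∂P/∂n| = 1.10×10⁻⁴ × 0.930 × 46.0 = 4.71×10⁻³ Pa/m
Isobar spacing: Δn = ΔP/|∂P/∂n| = 400 Pa / 4.71×10⁻³ Pa/m = 84989 m ≈ 85 km

85 km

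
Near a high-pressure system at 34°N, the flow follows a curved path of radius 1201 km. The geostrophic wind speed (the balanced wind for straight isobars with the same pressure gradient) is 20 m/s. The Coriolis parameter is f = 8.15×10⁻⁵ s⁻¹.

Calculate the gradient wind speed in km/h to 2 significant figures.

100 km/h

Around a high, pressure-gradient force acts outward with centrifugal, so Coriolis balances both:
fV = (1/ρ)|∂P/∂n| + V²/R  →  V² − fR·V + fR·V_g = 0
With fR = 8.15×10⁻⁵ × 1201×10³ m = 97.9 m/s:
V = [fR − √((fR)² − 4 fR V_g)]/2 = [97.9 − √(97.9² − 4×97.9×20)]/2 = 28 m/s
Supergeostrophic (V > V_g = 20 m/s), as expected around a high.
Converting: 28 m/s × 3.6 = 100 km/h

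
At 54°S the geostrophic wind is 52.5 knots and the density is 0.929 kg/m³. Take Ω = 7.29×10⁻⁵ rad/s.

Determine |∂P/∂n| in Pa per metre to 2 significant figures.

Coriolis parameter at 54°S:
f = 2Ω sin φ = 2 × 7.29×10⁻⁵ × sin 54° = 1.18×10⁻⁴ s⁻¹
Wind speed in SI: 52.5 knots = 27.0 m/s
Geostrophic balance rearranged: |∂P/∂n| = f ρ V_g
|∂P/∂n| = 1.18×10⁻⁴ × 0.929 × 27.0 = 2.96×10⁻³ Pa/m

3.0×10⁻³ Pa/m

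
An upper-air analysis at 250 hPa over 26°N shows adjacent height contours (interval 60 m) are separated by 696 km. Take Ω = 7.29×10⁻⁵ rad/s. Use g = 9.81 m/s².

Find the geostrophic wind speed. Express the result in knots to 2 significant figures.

26 knots

Coriolis parameter at 26°N:
f = 2Ω sin φ = 2 × 7.29×10⁻⁵ × sin 26° = 6.39×10⁻⁵ s⁻¹
Height gradient: |∂Z/∂n| = 60 m / 696000 m = 8.62×10⁻⁵
On a pressure surface, geostrophic balance gives V_g = (g/f)|∂Z/∂n|:
V_g = 9.81 × 8.62×10⁻⁵ / 6.39×10⁻⁵ = 13.2 m/s
Converting: 13.2 m/s × 1.944 = 26 knots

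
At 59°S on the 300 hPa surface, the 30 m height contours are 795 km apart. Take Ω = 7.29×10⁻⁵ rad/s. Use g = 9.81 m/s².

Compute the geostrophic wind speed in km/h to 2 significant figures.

11 km/h

Coriolis parameter at 59°S:
f = 2Ω sin φ = 2 × 7.29×10⁻⁵ × sin 59° = 1.25×10⁻⁴ s⁻¹
Height gradient: |∂Z/∂n| = 30 m / 795000 m = 3.77×10⁻⁵
On a pressure surface, geostrophic balance gives V_g = (g/f)|∂Z/∂n|:
V_g = 9.81 × 3.77×10⁻⁵ / 1.25×10⁻⁴ = 2.96 m/s
Converting: 2.96 m/s × 3.6 = 11 km/h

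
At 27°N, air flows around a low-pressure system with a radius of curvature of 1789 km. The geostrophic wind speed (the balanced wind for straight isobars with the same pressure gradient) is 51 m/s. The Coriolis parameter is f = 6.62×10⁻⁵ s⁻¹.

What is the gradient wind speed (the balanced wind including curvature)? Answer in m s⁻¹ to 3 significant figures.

38.5 m s⁻¹

Around a low, centrifugal force acts outward with Coriolis, so pressure-gradient force balances both:
(1/ρ)|∂P/∂n| = fV + V²/R  →  V² + fR·V − fR·V_g = 0
With fR = 6.62×10⁻⁵ × 1789×10³ m = 118 m/s:
V = [−fR + √((fR)² + 4 fR V_g)]/2 = [−118 + √(118² + 4×118×51)]/2 = 38.5 m/s
Subgeostrophic (V < V_g = 51 m/s), as expected around a low.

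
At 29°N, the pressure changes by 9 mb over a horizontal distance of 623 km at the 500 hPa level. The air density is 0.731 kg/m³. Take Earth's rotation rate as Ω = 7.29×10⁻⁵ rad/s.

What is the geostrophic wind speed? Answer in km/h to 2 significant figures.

Coriolis parameter at 29°N:
f = 2Ω sin φ = 2 × 7.29×10⁻⁵ × sin 29° = 7.07×10⁻⁵ s⁻¹
Pressure gradient: |∂P/∂n| = 900 Pa / 623000 m = 1.44×10⁻³ Pa/m
Geostrophic balance (pressure-gradient force = Coriolis force):
V_g = (1/(fρ)) |∂P/∂n| = 1.44×10⁻³ / (7.07×10⁻⁵ × 0.731) = 28.0 m/s
Converting: 28.0 m/s × 3.6 = 100 km/h

100 km/h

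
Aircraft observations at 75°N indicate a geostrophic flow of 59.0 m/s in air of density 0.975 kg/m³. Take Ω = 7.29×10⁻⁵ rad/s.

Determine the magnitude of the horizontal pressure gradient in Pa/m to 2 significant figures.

Coriolis parameter at 75°N:
f = 2Ω sin φ = 2 × 7.29×10⁻⁵ × sin 75° = 1.41×10⁻⁴ s⁻¹
Geostrophic balance rearranged: |∂P/∂n| = f ρ V_g
|∂P/∂n| = 1.41×10⁻⁴ × 0.975 × 59.0 = 8.10×10⁻³ Pa/m

8.1×10⁻³ Pa/m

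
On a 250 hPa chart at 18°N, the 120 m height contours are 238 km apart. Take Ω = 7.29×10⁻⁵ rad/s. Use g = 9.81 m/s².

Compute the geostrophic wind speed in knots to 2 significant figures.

Coriolis parameter at 18°N:
f = 2Ω sin φ = 2 × 7.29×10⁻⁵ × sin 18° = 4.51×10⁻⁵ s⁻¹
Height gradient: |∂Z/∂n| = 120 m / 238000 m = 5.04×10⁻⁴
On a pressure surface, geostrophic balance gives V_g = (g/f)|∂Z/∂n|:
V_g = 9.81 × 5.04×10⁻⁴ / 4.51×10⁻⁵ = 110 m/s
Converting: 110 m/s × 1.944 = 210 knots

210 knots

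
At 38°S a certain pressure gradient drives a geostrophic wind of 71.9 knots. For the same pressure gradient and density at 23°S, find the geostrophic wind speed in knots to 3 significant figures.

With the same pressure gradient and density, V_g ∝ 1/f ∝ 1/sin φ.
V₂ = V₁ · sin φ₁ / sin φ₂ = 71.9 × sin 38° / sin 23°
V₂ = 71.9 × 0.6157/0.3907 = 113 knots

113 knots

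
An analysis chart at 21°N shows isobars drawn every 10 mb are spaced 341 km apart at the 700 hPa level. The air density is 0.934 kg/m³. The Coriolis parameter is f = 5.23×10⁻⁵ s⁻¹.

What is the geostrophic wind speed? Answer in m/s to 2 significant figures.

Pressure gradient: |∂P/∂n| = 1000 Pa / 341000 m = 2.93×10⁻³ Pa/m
Geostrophic balance (pressure-gradient force = Coriolis force):
V_g = (1/(fρ)) |∂P/∂n| = 2.93×10⁻³ / (5.23×10⁻⁵ × 0.934) = 60.0 m/s

60 m/s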